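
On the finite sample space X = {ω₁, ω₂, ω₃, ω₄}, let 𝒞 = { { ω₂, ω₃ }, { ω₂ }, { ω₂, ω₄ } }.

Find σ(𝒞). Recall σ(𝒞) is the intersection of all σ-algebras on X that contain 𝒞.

Take S₀ = 𝒞 ∪ {∅, X} = { {}, { ω₂ }, { ω₂, ω₃ }, { ω₂, ω₄ }, X }.
Step 1: +4 →
  { ω₁, ω₃ }  = X∖{ ω₂, ω₄ }
  { ω₁, ω₄ }  = X∖{ ω₂, ω₃ }
  { ω₁, ω₃, ω₄ }  = X∖{ ω₂ }
  { ω₂, ω₃, ω₄ }  = { ω₂, ω₃ } ∪ { ω₂, ω₄ }
Step 2 (3 new):
  { ω₁ }  = X∖{ ω₂, ω₃, ω₄ }
  { ω₁, ω₂, ω₃ }  = { ω₂ } ∪ { ω₁, ω₃ }
  { ω₁, ω₂, ω₄ }  = { ω₂ } ∪ { ω₁, ω₄ }
Step 3: 3 new —
  { ω₃ }  = X∖{ ω₁, ω₂, ω₄ }
  { ω₄ }  = X∖{ ω₁, ω₂, ω₃ }
  { ω₁, ω₂ }  = { ω₂ } ∪ { ω₁ }
Step 4 adds 1:
  { ω₃, ω₄ }  = X∖{ ω₁, ω₂ }
Step 5 adds nothing — fixpoint reached.

Therefore σ(𝒞) = { {}, { ω₁ }, { ω₂ }, { ω₃ }, { ω₄ }, { ω₁, ω₂ }, { ω₁, ω₃ }, { ω₁, ω₄ }, { ω₂, ω₃ }, { ω₂, ω₄ }, { ω₃, ω₄ }, { ω₁, ω₂, ω₃ }, { ω₁, ω₂, ω₄ }, { ω₁, ω₃, ω₄ }, { ω₂, ω₃, ω₄ }, X } (|σ(𝒞)| = 16).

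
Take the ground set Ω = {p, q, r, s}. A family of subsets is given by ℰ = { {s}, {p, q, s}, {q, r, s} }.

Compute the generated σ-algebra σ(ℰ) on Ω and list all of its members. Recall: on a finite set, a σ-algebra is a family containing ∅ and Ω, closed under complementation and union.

Take S₀ = ℰ ∪ {∅, Ω} = { ∅, {s}, {p, q, s}, {q, r, s}, Ω }.
Iteration 1 (3 new):
  {p}  = complement {q, r, s}
  {r}  = complement {p, q, s}
  {p, q, r}  = complement {s}
Iteration 2. New:
  {p, r}  = {r} ∪ {p}
  {p, s}  = {s} ∪ {p}
  {r, s}  = {s} ∪ {r}
Iteration 3. New:
  {p, q}  = complement {r, s}
  {q, r}  = complement {p, s}
  {q, s}  = complement {p, r}
  {p, r, s}  = {r} ∪ {p, s}
Iteration 4. New:
  {q}  = complement {p, r, s}
Iteration 5: closed — nothing new.

Therefore σ(ℰ) = { ∅, {p}, {q}, {r}, {s}, {p, q}, {p, r}, {p, s}, {q, r}, {q, s}, {r, s}, {p, q, r}, {p, q, s}, {p, r, s}, {q, r, s}, Ω } (|σ(ℰ)| = 16).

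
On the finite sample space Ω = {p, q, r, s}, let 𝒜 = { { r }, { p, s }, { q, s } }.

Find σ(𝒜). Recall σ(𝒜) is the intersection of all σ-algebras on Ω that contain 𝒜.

σ(𝒜) = { {  }, { p }, { q }, { r }, { s }, { p, q }, { p, r }, { p, s }, { q, r }, { q, s }, { r, s }, { p, q, r }, { p, q, s }, { p, r, s }, { q, r, s }, Ω }

Working:
Initial family (5 sets): { {  }, { r }, { p, s }, { q, s }, Ω }.
Pass 1: +5 →
  { p, r }  = complement { q, s }
  { q, r }  = complement { p, s }
  { p, q, s }  = complement { r }
  { p, r, s }  = { r } ∪ { p, s }
  { q, r, s }  = { r } ∪ { q, s }
  [10 total]
Pass 2 (3 new):
  { p }  = complement { q, r, s }
  { q }  = complement { p, r, s }
  { p, q, r }  = { q, r } ∪ { p, r }
  [13 total]
Pass 3: +2 →
  { s }  = complement { p, q, r }
  { p, q }  = { q } ∪ { p }
  [15 total]
Pass 4: 1 new —
  { r, s }  = complement { p, q }
  [16 total]
Pass 5: closed — nothing new.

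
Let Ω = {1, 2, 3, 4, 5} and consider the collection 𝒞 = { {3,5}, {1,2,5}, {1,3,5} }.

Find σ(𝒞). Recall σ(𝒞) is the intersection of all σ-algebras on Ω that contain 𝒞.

|σ(𝒞)| = 32.  σ(𝒞) = { ∅, {1}, {2}, {3}, {4}, {5}, {1,2}, {1,3}, {1,4}, {1,5}, {2,3}, {2,4}, {2,5}, {3,4}, {3,5}, {4,5}, {1,2,3}, {1,2,4}, {1,2,5}, {1,3,4}, {1,3,5}, {1,4,5}, {2,3,4}, {2,3,5}, {2,4,5}, {3,4,5}, {1,2,3,4}, {1,2,3,5}, {1,2,4,5}, {1,3,4,5}, {2,3,4,5}, Ω }

Check:
Take S₀ = 𝒞 ∪ {∅, Ω} = { ∅, {3,5}, {1,2,5}, {1,3,5}, Ω }.
Step 1 (4 new):
  {2,4}  = Ω∖{1,3,5}
  {3,4}  = Ω∖{1,2,5}
  {1,2,4}  = Ω∖{3,5}
  {1,2,3,5}  = {1,2,5} ∪ {3,5}
  [9 total]
Step 2. New:
  {4}  = Ω∖{1,2,3,5}
  {2,3,4}  = {3,4} ∪ {2,4}
  {3,4,5}  = {3,4} ∪ {3,5}
  {1,2,3,4}  = {3,4} ∪ {1,2,4}
  {1,2,4,5}  = {1,2,4} ∪ {1,2,5}
  {1,3,4,5}  = {3,4} ∪ {1,3,5}
  {2,3,4,5}  = {3,5} ∪ {2,4}
  [16 total]
Step 3 (6 new):
  {1}  = Ω∖{2,3,4,5}
  {2}  = Ω∖{1,3,4,5}
  {3}  = Ω∖{1,2,4,5}
  {5}  = Ω∖{1,2,3,4}
  {1,2}  = Ω∖{3,4,5}
  {1,5}  = Ω∖{2,3,4}
  [22 total]
Step 4 adds 10:
  {1,3}  = {3} ∪ {1}
  {1,4}  = {4} ∪ {1}
  {2,3}  = {2} ∪ {3}
  {2,5}  = {2} ∪ {5}
  {4,5}  = {5} ∪ {4}
  {1,2,3}  = {1,2} ∪ {3}
  {1,3,4}  = {3,4} ∪ {1}
  {1,4,5}  = {1,5} ∪ {4}
  {2,3,5}  = {2} ∪ {3,5}
  {2,4,5}  = {5} ∪ {2,4}
  [32 total]
After Step 5 the family is unchanged; done.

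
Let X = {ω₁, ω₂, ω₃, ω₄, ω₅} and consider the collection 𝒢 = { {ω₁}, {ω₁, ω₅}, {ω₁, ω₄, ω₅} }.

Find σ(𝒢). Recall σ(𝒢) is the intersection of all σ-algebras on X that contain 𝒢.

σ(𝒢) (16 sets): { {}, {ω₁}, {ω₄}, {ω₅}, {ω₁, ω₄}, {ω₁, ω₅}, {ω₂, ω₃}, {ω₄, ω₅}, {ω₁, ω₂, ω₃}, {ω₁, ω₄, ω₅}, {ω₂, ω₃, ω₄}, {ω₂, ω₃, ω₅}, {ω₁, ω₂, ω₃, ω₄}, {ω₁, ω₂, ω₃, ω₅}, {ω₂, ω₃, ω₄, ω₅}, X }

Working:
Initial family (5 sets): { {}, {ω₁}, {ω₁, ω₅}, {ω₁, ω₄, ω₅}, X }.
Step 1 adds 3:
  {ω₂, ω₃}  = complement {ω₁, ω₄, ω₅}
  {ω₂, ω₃, ω₄}  = complement {ω₁, ω₅}
  {ω₂, ω₃, ω₄, ω₅}  = complement {ω₁}
  (now 8)
Step 2: +3 →
  {ω₁, ω₂, ω₃}  = {ω₂, ω₃} ∪ {ω₁}
  {ω₁, ω₂, ω₃, ω₄}  = {ω₂, ω₃, ω₄} ∪ {ω₁}
  {ω₁, ω₂, ω₃, ω₅}  = {ω₂, ω₃} ∪ {ω₁, ω₅}
  (now 11)
Step 3. New:
  {ω₄}  = complement {ω₁, ω₂, ω₃, ω₅}
  {ω₅}  = complement {ω₁, ω₂, ω₃, ω₄}
  {ω₄, ω₅}  = complement {ω₁, ω₂, ω₃}
  (now 14)
Step 4. New:
  {ω₁, ω₄}  = {ω₄} ∪ {ω₁}
  {ω₂, ω₃, ω₅}  = {ω₂, ω₃} ∪ {ω₅}
  (now 16)
After Step 5 the family is unchanged; done.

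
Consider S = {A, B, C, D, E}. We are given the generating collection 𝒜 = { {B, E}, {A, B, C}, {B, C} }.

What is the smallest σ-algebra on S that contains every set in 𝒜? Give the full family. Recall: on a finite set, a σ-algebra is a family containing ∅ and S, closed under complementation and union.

Seed the family with 𝒜 together with ∅ and S: { ∅, {B, C}, {B, E}, {A, B, C}, S }.
Pass 1 (5 new):
  {D, E}  = complement {A, B, C}
  {A, C, D}  = complement {B, E}
  {A, D, E}  = complement {B, C}
  {B, C, E}  = {B, E} ∪ {B, C}
  {A, B, C, E}  = {B, E} ∪ {A, B, C}
  — 10 sets.
Pass 2: +7 →
  {D}  = complement {A, B, C, E}
  {A, D}  = complement {B, C, E}
  {B, D, E}  = {B, E} ∪ {D, E}
  {A, B, C, D}  = {A, B, C} ∪ {A, C, D}
  {A, B, D, E}  = {A, D, E} ∪ {B, E}
  {A, C, D, E}  = {A, D, E} ∪ {A, C, D}
  {B, C, D, E}  = {D, E} ∪ {B, C, E}
  — 17 sets.
Pass 3 (6 new):
  {A}  = complement {B, C, D, E}
  {B}  = complement {A, C, D, E}
  {C}  = complement {A, B, D, E}
  {E}  = complement {A, B, C, D}
  {A, C}  = complement {B, D, E}
  {B, C, D}  = {B, C} ∪ {D}
  — 23 sets.
Pass 4 (9 new):
  {A, B}  = {B} ∪ {A}
  {A, E}  = complement {B, C, D}
  {B, D}  = {B} ∪ {D}
  {C, D}  = {C} ∪ {D}
  {C, E}  = {E} ∪ {C}
  {A, B, D}  = {B} ∪ {A, D}
  {A, B, E}  = {B, E} ∪ {A}
  {A, C, E}  = {E} ∪ {A, C}
  {C, D, E}  = {D, E} ∪ {C}
  — 32 sets.
Pass 5: no new sets; the family is a σ-algebra.

σ(𝒜) = { ∅, {A}, {B}, {C}, {D}, {E}, {A, B}, {A, C}, {A, D}, {A, E}, {B, C}, {B, D}, {B, E}, {C, D}, {C, E}, {D, E}, {A, B, C}, {A, B, D}, {A, B, E}, {A, C, D}, {A, C, E}, {A, D, E}, {B, C, D}, {B, C, E}, {B, D, E}, {C, D, E}, {A, B, C, D}, {A, B, C, E}, {A, B, D, E}, {A, C, D, E}, {B, C, D, E}, S }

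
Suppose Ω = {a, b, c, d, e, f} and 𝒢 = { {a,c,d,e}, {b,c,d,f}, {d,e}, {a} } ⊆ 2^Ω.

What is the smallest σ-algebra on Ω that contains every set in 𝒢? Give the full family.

|σ(𝒢)| = 32.  σ(𝒢) = { {}, {a}, {c}, {d}, {e}, {a,c}, {a,d}, {a,e}, {b,f}, {c,d}, {c,e}, {d,e}, {a,b,f}, {a,c,d}, {a,c,e}, {a,d,e}, {b,c,f}, {b,d,f}, {b,e,f}, {c,d,e}, {a,b,c,f}, {a,b,d,f}, {a,b,e,f}, {a,c,d,e}, {b,c,d,f}, {b,c,e,f}, {b,d,e,f}, {a,b,c,d,f}, {a,b,c,e,f}, {a,b,d,e,f}, {b,c,d,e,f}, Ω }

Working:
Begin from { {}, {a}, {d,e}, {a,c,d,e}, {b,c,d,f}, Ω } (that is, 𝒢 plus ∅ and Ω).
Step 1 (6 new):
  {a,e}  = complement {b,c,d,f}
  {b,f}  = complement {a,c,d,e}
  {a,d,e}  = {d,e} ∪ {a}
  {a,b,c,f}  = complement {d,e}
  {a,b,c,d,f}  = {b,c,d,f} ∪ {a}
  {b,c,d,e,f}  = complement {a}
Step 2. New:
  {e}  = complement {a,b,c,d,f}
  {a,b,f}  = {b,f} ∪ {a}
  {b,c,f}  = complement {a,d,e}
  {a,b,e,f}  = {b,f} ∪ {a,e}
  {b,d,e,f}  = {b,f} ∪ {d,e}
  {a,b,c,e,f}  = {a,b,c,f} ∪ {a,e}
  {a,b,d,e,f}  = {a,d,e} ∪ {b,f}
Step 3: +7 →
  {c}  = complement {a,b,d,e,f}
  {d}  = complement {a,b,c,e,f}
  {a,c}  = complement {b,d,e,f}
  {c,d}  = complement {a,b,e,f}
  {b,e,f}  = {b,f} ∪ {e}
  {c,d,e}  = complement {a,b,f}
  {b,c,e,f}  = {b,c,f} ∪ {e}
Step 4 (6 new):
  {a,d}  = complement {b,c,e,f}
  {c,e}  = {e} ∪ {c}
  {a,c,d}  = complement {b,e,f}
  {a,c,e}  = {e} ∪ {a,c}
  {b,d,f}  = {b,f} ∪ {d}
  {a,b,d,f}  = {d} ∪ {a,b,f}
Step 5 adds nothing — fixpoint reached.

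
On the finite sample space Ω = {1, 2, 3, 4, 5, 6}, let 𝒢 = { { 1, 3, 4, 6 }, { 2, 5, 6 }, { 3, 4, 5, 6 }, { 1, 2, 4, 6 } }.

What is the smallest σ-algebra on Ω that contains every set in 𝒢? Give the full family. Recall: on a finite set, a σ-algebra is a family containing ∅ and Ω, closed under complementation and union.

Start: 𝒢 ∪ {∅, Ω} = { ∅, { 2, 5, 6 }, { 1, 2, 4, 6 }, { 1, 3, 4, 6 }, { 3, 4, 5, 6 }, Ω }.
Round 1. New:
  { 1, 2 }  = Ω∖{ 3, 4, 5, 6 }
  { 2, 5 }  = Ω∖{ 1, 3, 4, 6 }
  { 3, 5 }  = Ω∖{ 1, 2, 4, 6 }
  { 1, 3, 4 }  = Ω∖{ 2, 5, 6 }
  { 1, 2, 3, 4, 6 }  = { 1, 2, 4, 6 } ∪ { 1, 3, 4, 6 }
  { 1, 2, 4, 5, 6 }  = { 1, 2, 4, 6 } ∪ { 2, 5, 6 }
  { 1, 3, 4, 5, 6 }  = { 1, 3, 4, 6 } ∪ { 3, 4, 5, 6 }
  { 2, 3, 4, 5, 6 }  = { 3, 4, 5, 6 } ∪ { 2, 5, 6 }
Round 2 adds 12:
  { 1 }  = Ω∖{ 2, 3, 4, 5, 6 }
  { 2 }  = Ω∖{ 1, 3, 4, 5, 6 }
  { 3 }  = Ω∖{ 1, 2, 4, 5, 6 }
  { 5 }  = Ω∖{ 1, 2, 3, 4, 6 }
  { 1, 2, 5 }  = { 2, 5 } ∪ { 1, 2 }
  { 2, 3, 5 }  = { 2, 5 } ∪ { 3, 5 }
  { 1, 2, 3, 4 }  = { 1, 2 } ∪ { 1, 3, 4 }
  { 1, 2, 3, 5 }  = { 1, 2 } ∪ { 3, 5 }
  { 1, 2, 5, 6 }  = { 1, 2 } ∪ { 2, 5, 6 }
  { 1, 3, 4, 5 }  = { 1, 3, 4 } ∪ { 3, 5 }
  { 2, 3, 5, 6 }  = { 2, 5, 6 } ∪ { 3, 5 }
  { 1, 2, 3, 4, 5 }  = { 2, 5 } ∪ { 1, 3, 4 }
Round 3 adds 14:
  { 6 }  = Ω∖{ 1, 2, 3, 4, 5 }
  { 1, 3 }  = { 3 } ∪ { 1 }
  { 1, 4 }  = Ω∖{ 2, 3, 5, 6 }
  { 1, 5 }  = { 5 } ∪ { 1 }
  { 2, 3 }  = { 2 } ∪ { 3 }
  { 2, 6 }  = Ω∖{ 1, 3, 4, 5 }
  { 3, 4 }  = Ω∖{ 1, 2, 5, 6 }
  { 4, 6 }  = Ω∖{ 1, 2, 3, 5 }
  { 5, 6 }  = Ω∖{ 1, 2, 3, 4 }
  { 1, 2, 3 }  = { 1, 2 } ∪ { 3 }
  { 1, 3, 5 }  = { 3, 5 } ∪ { 1 }
  { 1, 4, 6 }  = Ω∖{ 2, 3, 5 }
  { 3, 4, 6 }  = Ω∖{ 1, 2, 5 }
  { 1, 2, 3, 5, 6 }  = { 3, 5 } ∪ { 1, 2, 5, 6 }
Round 4 adds 21:
  { 4 }  = Ω∖{ 1, 2, 3, 5, 6 }
  { 1, 6 }  = { 1 } ∪ { 6 }
  { 3, 6 }  = { 3 } ∪ { 6 }
  { 1, 2, 4 }  = { 2 } ∪ { 1, 4 }
  { 1, 2, 6 }  = { 1, 2 } ∪ { 2, 6 }
  { 1, 3, 6 }  = { 1, 3 } ∪ { 6 }
  { 1, 4, 5 }  = { 1, 4 } ∪ { 1, 5 }
  { 1, 5, 6 }  = { 1 } ∪ { 5, 6 }
  { 2, 3, 4 }  = { 3, 4 } ∪ { 2 }
  { 2, 3, 6 }  = { 2, 6 } ∪ { 3 }
  { 2, 4, 6 }  = Ω∖{ 1, 3, 5 }
  { 3, 4, 5 }  = { 3, 4 } ∪ { 3, 5 }
  { 3, 5, 6 }  = { 3, 5 } ∪ { 5, 6 }
  { 4, 5, 6 }  = Ω∖{ 1, 2, 3 }
  { 1, 2, 3, 6 }  = { 1, 3 } ∪ { 2, 6 }
  { 1, 2, 4, 5 }  = { 1, 2, 5 } ∪ { 1, 4 }
  { 1, 3, 5, 6 }  = { 1, 3, 5 } ∪ { 5, 6 }
  { 1, 4, 5, 6 }  = Ω∖{ 2, 3 }
  { 2, 3, 4, 5 }  = { 3, 4 } ∪ { 2, 5 }
  { 2, 3, 4, 6 }  = Ω∖{ 1, 5 }
  { 2, 4, 5, 6 }  = Ω∖{ 1, 3 }
Round 5. New:
  { 2, 4 }  = Ω∖{ 1, 3, 5, 6 }
  { 4, 5 }  = Ω∖{ 1, 2, 3, 6 }
  { 2, 4, 5 }  = Ω∖{ 1, 3, 6 }
Round 6: no new sets; the family is a σ-algebra.

σ(𝒢) = { ∅, { 1 }, { 2 }, { 3 }, { 4 }, { 5 }, { 6 }, { 1, 2 }, { 1, 3 }, { 1, 4 }, { 1, 5 }, { 1, 6 }, { 2, 3 }, { 2, 4 }, { 2, 5 }, { 2, 6 }, { 3, 4 }, { 3, 5 }, { 3, 6 }, { 4, 5 }, { 4, 6 }, { 5, 6 }, { 1, 2, 3 }, { 1, 2, 4 }, { 1, 2, 5 }, { 1, 2, 6 }, { 1, 3, 4 }, { 1, 3, 5 }, { 1, 3, 6 }, { 1, 4, 5 }, { 1, 4, 6 }, { 1, 5, 6 }, { 2, 3, 4 }, { 2, 3, 5 }, { 2, 3, 6 }, { 2, 4, 5 }, { 2, 4, 6 }, { 2, 5, 6 }, { 3, 4, 5 }, { 3, 4, 6 }, { 3, 5, 6 }, { 4, 5, 6 }, { 1, 2, 3, 4 }, { 1, 2, 3, 5 }, { 1, 2, 3, 6 }, { 1, 2, 4, 5 }, { 1, 2, 4, 6 }, { 1, 2, 5, 6 }, { 1, 3, 4, 5 }, { 1, 3, 4, 6 }, { 1, 3, 5, 6 }, { 1, 4, 5, 6 }, { 2, 3, 4, 5 }, { 2, 3, 4, 6 }, { 2, 3, 5, 6 }, { 2, 4, 5, 6 }, { 3, 4, 5, 6 }, { 1, 2, 3, 4, 5 }, { 1, 2, 3, 4, 6 }, { 1, 2, 3, 5, 6 }, { 1, 2, 4, 5, 6 }, { 1, 3, 4, 5, 6 }, { 2, 3, 4, 5, 6 }, Ω }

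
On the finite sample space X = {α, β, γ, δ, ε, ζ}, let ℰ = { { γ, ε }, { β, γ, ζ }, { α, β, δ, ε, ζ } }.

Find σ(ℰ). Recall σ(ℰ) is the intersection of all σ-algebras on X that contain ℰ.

Start: ℰ ∪ {∅, X} = { {}, { γ, ε }, { β, γ, ζ }, { α, β, δ, ε, ζ }, X }.
Round 1: +4 →
  { γ }  = X∖{ α, β, δ, ε, ζ }
  { α, δ, ε }  = X∖{ β, γ, ζ }
  { α, β, δ, ζ }  = X∖{ γ, ε }
  { β, γ, ε, ζ }  = { β, γ, ζ } ∪ { γ, ε }
  |family| = 9
Round 2: +3 →
  { α, δ }  = X∖{ β, γ, ε, ζ }
  { α, γ, δ, ε }  = { α, δ, ε } ∪ { γ }
  { α, β, γ, δ, ζ }  = { α, β, δ, ζ } ∪ { β, γ, ζ }
  |family| = 12
Round 3 adds 3:
  { ε }  = X∖{ α, β, γ, δ, ζ }
  { β, ζ }  = X∖{ α, γ, δ, ε }
  { α, γ, δ }  = { γ } ∪ { α, δ }
  |family| = 15
Round 4: +1 →
  { β, ε, ζ }  = X∖{ α, γ, δ }
  |family| = 16
After Round 5 the family is unchanged; done.

Therefore σ(ℰ) = { {}, { γ }, { ε }, { α, δ }, { β, ζ }, { γ, ε }, { α, γ, δ }, { α, δ, ε }, { β, γ, ζ }, { β, ε, ζ }, { α, β, δ, ζ }, { α, γ, δ, ε }, { β, γ, ε, ζ }, { α, β, γ, δ, ζ }, { α, β, δ, ε, ζ }, X } (|σ(ℰ)| = 16).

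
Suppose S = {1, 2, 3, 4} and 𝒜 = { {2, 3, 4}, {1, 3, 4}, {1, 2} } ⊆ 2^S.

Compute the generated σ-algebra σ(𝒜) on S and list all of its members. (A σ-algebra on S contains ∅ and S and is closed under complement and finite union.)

Take S₀ = 𝒜 ∪ {∅, S} = { {}, {1, 2}, {1, 3, 4}, {2, 3, 4}, S }.
Round 1: 3 new —
  {1}  = complement {2, 3, 4}
  {2}  = complement {1, 3, 4}
  {3, 4}  = complement {1, 2}
  [8 total]
Round 2 adds nothing — fixpoint reached.

Hence σ(𝒜) has 8 members: { {}, {1}, {2}, {1, 2}, {3, 4}, {1, 3, 4}, {2, 3, 4}, S }.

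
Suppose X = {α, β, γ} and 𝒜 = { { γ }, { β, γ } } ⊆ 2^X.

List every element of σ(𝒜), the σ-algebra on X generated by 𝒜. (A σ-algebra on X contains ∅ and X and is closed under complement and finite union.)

σ(𝒜) = { ∅, { α }, { β }, { γ }, { α, β }, { α, γ }, { β, γ }, X }

Check:
Initial family (4 sets): { ∅, { γ }, { β, γ }, X }.
Iteration 1: +2 →
  { α }  = ᶜ of { β, γ }
  { α, β }  = ᶜ of { γ }
  |family| = 6
Iteration 2 (1 new):
  { α, γ }  = { γ } ∪ { α }
  |family| = 7
Iteration 3 adds 1:
  { β }  = ᶜ of { α, γ }
  |family| = 8
Iteration 4 adds nothing — fixpoint reached.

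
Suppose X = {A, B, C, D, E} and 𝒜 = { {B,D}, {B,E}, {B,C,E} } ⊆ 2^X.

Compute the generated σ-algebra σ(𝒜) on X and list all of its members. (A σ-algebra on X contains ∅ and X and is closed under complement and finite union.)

Seed the family with 𝒜 together with ∅ and X: { ∅, {B,D}, {B,E}, {B,C,E}, X }.
Round 1: +5 →
  {A,D}  = X∖{B,C,E}
  {A,C,D}  = X∖{B,E}
  {A,C,E}  = X∖{B,D}
  {B,D,E}  = {B,E} ∪ {B,D}
  {B,C,D,E}  = {B,C,E} ∪ {B,D}
  |family| = 10
Round 2. New:
  {A}  = X∖{B,C,D,E}
  {A,C}  = X∖{B,D,E}
  {A,B,D}  = {A,D} ∪ {B,D}
  {A,B,C,D}  = {A,C,D} ∪ {B,D}
  {A,B,C,E}  = {B,E} ∪ {A,C,E}
  {A,B,D,E}  = {B,E} ∪ {A,D}
  {A,C,D,E}  = {A,C,E} ∪ {A,C,D}
  |family| = 17
Round 3 (6 new):
  {B}  = X∖{A,C,D,E}
  {C}  = X∖{A,B,D,E}
  {D}  = X∖{A,B,C,E}
  {E}  = X∖{A,B,C,D}
  {C,E}  = X∖{A,B,D}
  {A,B,E}  = {B,E} ∪ {A}
  |family| = 23
Round 4: +9 →
  {A,B}  = {B} ∪ {A}
  {A,E}  = {E} ∪ {A}
  {B,C}  = {B} ∪ {C}
  {C,D}  = X∖{A,B,E}
  {D,E}  = {E} ∪ {D}
  {A,B,C}  = {B} ∪ {A,C}
  {A,D,E}  = {E} ∪ {A,D}
  {B,C,D}  = {C} ∪ {B,D}
  {C,D,E}  = {D} ∪ {C,E}
  |family| = 32
Round 5 adds nothing — fixpoint reached.

σ(𝒜) = { ∅, {A}, {B}, {C}, {D}, {E}, {A,B}, {A,C}, {A,D}, {A,E}, {B,C}, {B,D}, {B,E}, {C,D}, {C,E}, {D,E}, {A,B,C}, {A,B,D}, {A,B,E}, {A,C,D}, {A,C,E}, {A,D,E}, {B,C,D}, {B,C,E}, {B,D,E}, {C,D,E}, {A,B,C,D}, {A,B,C,E}, {A,B,D,E}, {A,C,D,E}, {B,C,D,E}, X }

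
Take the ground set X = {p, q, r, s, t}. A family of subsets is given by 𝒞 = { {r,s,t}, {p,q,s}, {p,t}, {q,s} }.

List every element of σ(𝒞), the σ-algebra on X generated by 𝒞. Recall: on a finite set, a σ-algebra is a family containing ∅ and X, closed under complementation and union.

σ(𝒞) (32 sets): { {}, {p}, {q}, {r}, {s}, {t}, {p,q}, {p,r}, {p,s}, {p,t}, {q,r}, {q,s}, {q,t}, {r,s}, {r,t}, {s,t}, {p,q,r}, {p,q,s}, {p,q,t}, {p,r,s}, {p,r,t}, {p,s,t}, {q,r,s}, {q,r,t}, {q,s,t}, {r,s,t}, {p,q,r,s}, {p,q,r,t}, {p,q,s,t}, {p,r,s,t}, {q,r,s,t}, X }

Working:
Seed the family with 𝒞 together with ∅ and X: { {}, {p,t}, {q,s}, {p,q,s}, {r,s,t}, X }.
Step 1: 7 new —
  {p,q}  = complement {r,s,t}
  {r,t}  = complement {p,q,s}
  {p,r,t}  = complement {q,s}
  {q,r,s}  = complement {p,t}
  {p,q,s,t}  = {p,t} ∪ {q,s}
  {p,r,s,t}  = {r,s,t} ∪ {p,t}
  {q,r,s,t}  = {r,s,t} ∪ {q,s}
  |family| = 13
Step 2: +6 →
  {p}  = complement {q,r,s,t}
  {q}  = complement {p,r,s,t}
  {r}  = complement {p,q,s,t}
  {p,q,t}  = {p,q} ∪ {p,t}
  {p,q,r,s}  = {p,q} ∪ {q,r,s}
  {p,q,r,t}  = {p,q} ∪ {p,r,t}
  |family| = 19
Step 3. New:
  {s}  = complement {p,q,r,t}
  {t}  = complement {p,q,r,s}
  {p,r}  = {r} ∪ {p}
  {q,r}  = {q} ∪ {r}
  {r,s}  = complement {p,q,t}
  {p,q,r}  = {p,q} ∪ {r}
  {q,r,t}  = {q} ∪ {r,t}
  |family| = 26
Step 4 (6 new):
  {p,s}  = complement {q,r,t}
  {q,t}  = {q} ∪ {t}
  {s,t}  = complement {p,q,r}
  {p,r,s}  = {r,s} ∪ {p,r}
  {p,s,t}  = complement {q,r}
  {q,s,t}  = complement {p,r}
  |family| = 32
Step 5: closed — nothing new.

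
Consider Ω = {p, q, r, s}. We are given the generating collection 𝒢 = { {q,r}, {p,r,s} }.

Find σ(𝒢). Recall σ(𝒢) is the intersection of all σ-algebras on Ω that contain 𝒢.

Begin from { ∅, {q,r}, {p,r,s}, Ω } (that is, 𝒢 plus ∅ and Ω).
Round 1: 2 new —
  {q}  = {p,r,s}ᶜ
  {p,s}  = {q,r}ᶜ
Round 2 (1 new):
  {p,q,s}  = {p,s} ∪ {q}
Round 3: +1 →
  {r}  = {p,q,s}ᶜ
Round 4: closed — nothing new.

σ(𝒢) = { ∅, {q}, {r}, {p,s}, {q,r}, {p,q,s}, {p,r,s}, Ω }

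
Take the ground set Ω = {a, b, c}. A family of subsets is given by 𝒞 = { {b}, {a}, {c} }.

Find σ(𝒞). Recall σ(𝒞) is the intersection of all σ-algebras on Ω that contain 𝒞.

σ(𝒞) (8 sets): { {}, {a}, {b}, {c}, {a,b}, {a,c}, {b,c}, Ω }

Derivation:
Seed the family with 𝒞 together with ∅ and Ω: { {}, {a}, {b}, {c}, Ω }.
Step 1 adds 3:
  {a,b}  = complement {c}
  {a,c}  = complement {b}
  {b,c}  = complement {a}
  — 8 sets.
Step 2: closed — nothing new.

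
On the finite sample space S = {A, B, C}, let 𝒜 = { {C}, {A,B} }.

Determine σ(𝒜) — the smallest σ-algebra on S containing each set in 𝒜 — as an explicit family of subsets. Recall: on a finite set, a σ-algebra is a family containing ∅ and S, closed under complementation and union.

σ(𝒜) (4 sets): { {}, {C}, {A,B}, S }

Trace:
Begin from { {}, {C}, {A,B}, S } (that is, 𝒜 plus ∅ and S).
Round 1: already closed under ᶜ and ∪.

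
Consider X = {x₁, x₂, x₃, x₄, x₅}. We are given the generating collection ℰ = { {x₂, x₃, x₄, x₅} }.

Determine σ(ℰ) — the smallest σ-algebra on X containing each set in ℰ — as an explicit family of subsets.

σ(ℰ) (4 sets): { ∅, {x₁}, {x₂, x₃, x₄, x₅}, X }

Working:
Seed the family with ℰ together with ∅ and X: { ∅, {x₂, x₃, x₄, x₅}, X }.
Iteration 1: 1 new —
  {x₁}  = X∖{x₂, x₃, x₄, x₅}
  — 4 sets.
Iteration 2: already closed under ᶜ and ∪.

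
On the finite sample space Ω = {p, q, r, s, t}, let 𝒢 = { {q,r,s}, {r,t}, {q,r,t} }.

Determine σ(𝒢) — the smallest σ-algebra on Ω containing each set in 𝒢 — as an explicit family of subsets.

σ(𝒢) = { {}, {p}, {q}, {r}, {s}, {t}, {p,q}, {p,r}, {p,s}, {p,t}, {q,r}, {q,s}, {q,t}, {r,s}, {r,t}, {s,t}, {p,q,r}, {p,q,s}, {p,q,t}, {p,r,s}, {p,r,t}, {p,s,t}, {q,r,s}, {q,r,t}, {q,s,t}, {r,s,t}, {p,q,r,s}, {p,q,r,t}, {p,q,s,t}, {p,r,s,t}, {q,r,s,t}, Ω }

Working:
Begin from { {}, {r,t}, {q,r,s}, {q,r,t}, Ω } (that is, 𝒢 plus ∅ and Ω).
Iteration 1 (4 new):
  {p,s}  = {q,r,t}ᶜ
  {p,t}  = {q,r,s}ᶜ
  {p,q,s}  = {r,t}ᶜ
  {q,r,s,t}  = {q,r,t} ∪ {q,r,s}
  (now 9)
Iteration 2. New:
  {p}  = {q,r,s,t}ᶜ
  {p,r,t}  = {p,t} ∪ {r,t}
  {p,s,t}  = {p,s} ∪ {p,t}
  {p,q,r,s}  = {q,r,s} ∪ {p,q,s}
  {p,q,r,t}  = {q,r,t} ∪ {p,t}
  {p,q,s,t}  = {p,q,s} ∪ {p,t}
  {p,r,s,t}  = {p,s} ∪ {r,t}
  (now 16)
Iteration 3: 6 new —
  {q}  = {p,r,s,t}ᶜ
  {r}  = {p,q,s,t}ᶜ
  {s}  = {p,q,r,t}ᶜ
  {t}  = {p,q,r,s}ᶜ
  {q,r}  = {p,s,t}ᶜ
  {q,s}  = {p,r,t}ᶜ
  (now 22)
Iteration 4 (10 new):
  {p,q}  = {q} ∪ {p}
  {p,r}  = {r} ∪ {p}
  {q,t}  = {q} ∪ {t}
  {r,s}  = {r} ∪ {s}
  {s,t}  = {t} ∪ {s}
  {p,q,r}  = {q,r} ∪ {p}
  {p,q,t}  = {q} ∪ {p,t}
  {p,r,s}  = {r} ∪ {p,s}
  {q,s,t}  = {t} ∪ {q,s}
  {r,s,t}  = {s} ∪ {r,t}
  (now 32)
Iteration 5: stable.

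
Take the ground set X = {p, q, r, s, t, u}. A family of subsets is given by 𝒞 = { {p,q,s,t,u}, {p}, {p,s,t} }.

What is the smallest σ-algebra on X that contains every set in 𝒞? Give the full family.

σ(𝒞) (16 sets): { ∅, {p}, {r}, {p,r}, {q,u}, {s,t}, {p,q,u}, {p,s,t}, {q,r,u}, {r,s,t}, {p,q,r,u}, {p,r,s,t}, {q,s,t,u}, {p,q,s,t,u}, {q,r,s,t,u}, X }

Trace:
Begin from { ∅, {p}, {p,s,t}, {p,q,s,t,u}, X } (that is, 𝒞 plus ∅ and X).
Step 1: 3 new —
  {r}  = complement {p,q,s,t,u}
  {q,r,u}  = complement {p,s,t}
  {q,r,s,t,u}  = complement {p}
Step 2: +3 →
  {p,r}  = {r} ∪ {p}
  {p,q,r,u}  = {q,r,u} ∪ {p}
  {p,r,s,t}  = {p,s,t} ∪ {r}
Step 3: 3 new —
  {q,u}  = complement {p,r,s,t}
  {s,t}  = complement {p,q,r,u}
  {q,s,t,u}  = complement {p,r}
Step 4: 2 new —
  {p,q,u}  = {q,u} ∪ {p}
  {r,s,t}  = {r} ∪ {s,t}
After Step 5 the family is unchanged; done.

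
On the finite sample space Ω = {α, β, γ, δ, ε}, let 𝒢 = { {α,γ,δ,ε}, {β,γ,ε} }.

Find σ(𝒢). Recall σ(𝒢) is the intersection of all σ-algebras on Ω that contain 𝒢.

σ(𝒢) (8 sets): { {}, {β}, {α,δ}, {γ,ε}, {α,β,δ}, {β,γ,ε}, {α,γ,δ,ε}, Ω }

Trace:
Start: 𝒢 ∪ {∅, Ω} = { {}, {β,γ,ε}, {α,γ,δ,ε}, Ω }.
Round 1 adds 2:
  {β}  = ᶜ of {α,γ,δ,ε}
  {α,δ}  = ᶜ of {β,γ,ε}
  — 6 sets.
Round 2 (1 new):
  {α,β,δ}  = {α,δ} ∪ {β}
  — 7 sets.
Round 3 (1 new):
  {γ,ε}  = ᶜ of {α,β,δ}
  — 8 sets.
Round 4: closed — nothing new.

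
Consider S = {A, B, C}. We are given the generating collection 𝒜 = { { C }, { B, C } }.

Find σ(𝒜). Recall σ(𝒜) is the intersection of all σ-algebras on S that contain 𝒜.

Initial family (4 sets): { ∅, { C }, { B, C }, S }.
Step 1. New:
  { A }  = ᶜ of { B, C }
  { A, B }  = ᶜ of { C }
Step 2: +1 →
  { A, C }  = { C } ∪ { A }
Step 3 (1 new):
  { B }  = ᶜ of { A, C }
Step 4 adds nothing — fixpoint reached.

σ(𝒜) = { ∅, { A }, { B }, { C }, { A, B }, { A, C }, { B, C }, S }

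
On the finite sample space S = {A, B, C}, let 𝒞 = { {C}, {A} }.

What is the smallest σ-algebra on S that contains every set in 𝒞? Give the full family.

σ(𝒞) = { {}, {A}, {B}, {C}, {A,B}, {A,C}, {B,C}, S }

Trace:
Seed the family with 𝒞 together with ∅ and S: { {}, {A}, {C}, S }.
Round 1: 3 new —
  {A,B}  = S∖{C}
  {A,C}  = {C} ∪ {A}
  {B,C}  = S∖{A}
  |family| = 7
Round 2 adds 1:
  {B}  = S∖{A,C}
  |family| = 8
Round 3: no new sets; the family is a σ-algebra.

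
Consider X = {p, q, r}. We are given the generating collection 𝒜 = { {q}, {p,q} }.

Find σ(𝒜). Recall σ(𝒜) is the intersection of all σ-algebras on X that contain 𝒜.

Take S₀ = 𝒜 ∪ {∅, X} = { {}, {q}, {p,q}, X }.
Round 1 (2 new):
  {r}  = ᶜ of {p,q}
  {p,r}  = ᶜ of {q}
  — 6 sets.
Round 2. New:
  {q,r}  = {r} ∪ {q}
  — 7 sets.
Round 3 adds 1:
  {p}  = ᶜ of {q,r}
  — 8 sets.
Round 4 adds nothing — fixpoint reached.

σ(𝒜) = { {}, {p}, {q}, {r}, {p,q}, {p,r}, {q,r}, X }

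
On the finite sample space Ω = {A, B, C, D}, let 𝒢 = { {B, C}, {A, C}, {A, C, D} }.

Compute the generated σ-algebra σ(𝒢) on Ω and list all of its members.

Take S₀ = 𝒢 ∪ {∅, Ω} = { {}, {A, C}, {B, C}, {A, C, D}, Ω }.
Step 1. New:
  {B}  = {A, C, D}ᶜ
  {A, D}  = {B, C}ᶜ
  {B, D}  = {A, C}ᶜ
  {A, B, C}  = {B, C} ∪ {A, C}
  |family| = 9
Step 2: +3 →
  {D}  = {A, B, C}ᶜ
  {A, B, D}  = {B} ∪ {A, D}
  {B, C, D}  = {B, C} ∪ {B, D}
  |family| = 12
Step 3: 2 new —
  {A}  = {B, C, D}ᶜ
  {C}  = {A, B, D}ᶜ
  |family| = 14
Step 4: 2 new —
  {A, B}  = {B} ∪ {A}
  {C, D}  = {C} ∪ {D}
  |family| = 16
Step 5: already closed under ᶜ and ∪.

Hence σ(𝒢) has 16 members: { {}, {A}, {B}, {C}, {D}, {A, B}, {A, C}, {A, D}, {B, C}, {B, D}, {C, D}, {A, B, C}, {A, B, D}, {A, C, D}, {B, C, D}, Ω }.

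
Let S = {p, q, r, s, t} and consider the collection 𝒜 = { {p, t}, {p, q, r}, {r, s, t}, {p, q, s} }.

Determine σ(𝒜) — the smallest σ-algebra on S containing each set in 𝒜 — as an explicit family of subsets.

Answer: σ(𝒜) = { {}, {p}, {q}, {r}, {s}, {t}, {p, q}, {p, r}, {p, s}, {p, t}, {q, r}, {q, s}, {q, t}, {r, s}, {r, t}, {s, t}, {p, q, r}, {p, q, s}, {p, q, t}, {p, r, s}, {p, r, t}, {p, s, t}, {q, r, s}, {q, r, t}, {q, s, t}, {r, s, t}, {p, q, r, s}, {p, q, r, t}, {p, q, s, t}, {p, r, s, t}, {q, r, s, t}, S }

Check:
Begin from { {}, {p, t}, {p, q, r}, {p, q, s}, {r, s, t}, S } (that is, 𝒜 plus ∅ and S).
Step 1 adds 8:
  {p, q}  = S∖{r, s, t}
  {r, t}  = S∖{p, q, s}
  {s, t}  = S∖{p, q, r}
  {q, r, s}  = S∖{p, t}
  {p, q, r, s}  = {p, q, r} ∪ {p, q, s}
  {p, q, r, t}  = {p, q, r} ∪ {p, t}
  {p, q, s, t}  = {p, t} ∪ {p, q, s}
  {p, r, s, t}  = {r, s, t} ∪ {p, t}
Step 2. New:
  {q}  = S∖{p, r, s, t}
  {r}  = S∖{p, q, s, t}
  {s}  = S∖{p, q, r, t}
  {t}  = S∖{p, q, r, s}
  {p, q, t}  = {p, q} ∪ {p, t}
  {p, r, t}  = {p, t} ∪ {r, t}
  {p, s, t}  = {s, t} ∪ {p, t}
  {q, r, s, t}  = {r, s, t} ∪ {q, r, s}
Step 3: 7 new —
  {p}  = S∖{q, r, s, t}
  {q, r}  = S∖{p, s, t}
  {q, s}  = S∖{p, r, t}
  {q, t}  = {q} ∪ {t}
  {r, s}  = S∖{p, q, t}
  {q, r, t}  = {q} ∪ {r, t}
  {q, s, t}  = {q} ∪ {s, t}
Step 4. New:
  {p, r}  = S∖{q, s, t}
  {p, s}  = S∖{q, r, t}
  {p, r, s}  = S∖{q, t}
Step 5: no new sets; the family is a σ-algebra.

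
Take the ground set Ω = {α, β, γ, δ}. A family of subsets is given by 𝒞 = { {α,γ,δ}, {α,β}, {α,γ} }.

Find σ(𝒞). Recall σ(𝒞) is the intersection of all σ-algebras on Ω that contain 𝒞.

Answer: σ(𝒞) = { ∅, {α}, {β}, {γ}, {δ}, {α,β}, {α,γ}, {α,δ}, {β,γ}, {β,δ}, {γ,δ}, {α,β,γ}, {α,β,δ}, {α,γ,δ}, {β,γ,δ}, Ω }

Trace:
Seed the family with 𝒞 together with ∅ and Ω: { ∅, {α,β}, {α,γ}, {α,γ,δ}, Ω }.
Round 1. New:
  {β}  = {α,γ,δ}ᶜ
  {β,δ}  = {α,γ}ᶜ
  {γ,δ}  = {α,β}ᶜ
  {α,β,γ}  = {α,β} ∪ {α,γ}
  (now 9)
Round 2: +3 →
  {δ}  = {α,β,γ}ᶜ
  {α,β,δ}  = {α,β} ∪ {β,δ}
  {β,γ,δ}  = {γ,δ} ∪ {β}
  (now 12)
Round 3. New:
  {α}  = {β,γ,δ}ᶜ
  {γ}  = {α,β,δ}ᶜ
  (now 14)
Round 4 adds 2:
  {α,δ}  = {δ} ∪ {α}
  {β,γ}  = {γ} ∪ {β}
  (now 16)
Round 5: closed — nothing new.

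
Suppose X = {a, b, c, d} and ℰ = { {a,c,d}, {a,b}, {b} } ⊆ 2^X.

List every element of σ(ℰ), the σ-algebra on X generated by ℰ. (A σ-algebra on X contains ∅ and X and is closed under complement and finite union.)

Seed the family with ℰ together with ∅ and X: { {}, {b}, {a,b}, {a,c,d}, X }.
Step 1: 1 new —
  {c,d}  = {a,b}ᶜ
  [6 total]
Step 2. New:
  {b,c,d}  = {b} ∪ {c,d}
  [7 total]
Step 3: 1 new —
  {a}  = {b,c,d}ᶜ
  [8 total]
Step 4: no new sets; the family is a σ-algebra.

|σ(ℰ)| = 8.  σ(ℰ) = { {}, {a}, {b}, {a,b}, {c,d}, {a,c,d}, {b,c,d}, X }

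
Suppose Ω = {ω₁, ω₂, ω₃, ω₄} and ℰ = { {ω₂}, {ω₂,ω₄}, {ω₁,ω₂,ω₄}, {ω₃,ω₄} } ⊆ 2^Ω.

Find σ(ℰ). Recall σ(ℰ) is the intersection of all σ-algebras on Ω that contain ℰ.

Answer: σ(ℰ) = { {}, {ω₁}, {ω₂}, {ω₃}, {ω₄}, {ω₁,ω₂}, {ω₁,ω₃}, {ω₁,ω₄}, {ω₂,ω₃}, {ω₂,ω₄}, {ω₃,ω₄}, {ω₁,ω₂,ω₃}, {ω₁,ω₂,ω₄}, {ω₁,ω₃,ω₄}, {ω₂,ω₃,ω₄}, Ω }

Check:
Seed the family with ℰ together with ∅ and Ω: { {}, {ω₂}, {ω₂,ω₄}, {ω₃,ω₄}, {ω₁,ω₂,ω₄}, Ω }.
Step 1: 5 new —
  {ω₃}  = complement {ω₁,ω₂,ω₄}
  {ω₁,ω₂}  = complement {ω₃,ω₄}
  {ω₁,ω₃}  = complement {ω₂,ω₄}
  {ω₁,ω₃,ω₄}  = complement {ω₂}
  {ω₂,ω₃,ω₄}  = {ω₃,ω₄} ∪ {ω₂}
  — 11 sets.
Step 2: 3 new —
  {ω₁}  = complement {ω₂,ω₃,ω₄}
  {ω₂,ω₃}  = {ω₂} ∪ {ω₃}
  {ω₁,ω₂,ω₃}  = {ω₁,ω₂} ∪ {ω₃}
  — 14 sets.
Step 3: 2 new —
  {ω₄}  = complement {ω₁,ω₂,ω₃}
  {ω₁,ω₄}  = complement {ω₂,ω₃}
  — 16 sets.
Step 4: no new sets; the family is a σ-algebra.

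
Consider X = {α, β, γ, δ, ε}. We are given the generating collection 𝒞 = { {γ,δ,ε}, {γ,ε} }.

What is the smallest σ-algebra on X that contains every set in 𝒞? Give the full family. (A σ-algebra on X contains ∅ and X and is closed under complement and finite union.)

|σ(𝒞)| = 8.  σ(𝒞) = { {}, {δ}, {α,β}, {γ,ε}, {α,β,δ}, {γ,δ,ε}, {α,β,γ,ε}, X }

Working:
Initial family (4 sets): { {}, {γ,ε}, {γ,δ,ε}, X }.
Round 1: 2 new —
  {α,β}  = ᶜ of {γ,δ,ε}
  {α,β,δ}  = ᶜ of {γ,ε}
  [6 total]
Round 2 (1 new):
  {α,β,γ,ε}  = {α,β} ∪ {γ,ε}
  [7 total]
Round 3: 1 new —
  {δ}  = ᶜ of {α,β,γ,ε}
  [8 total]
Round 4: stable.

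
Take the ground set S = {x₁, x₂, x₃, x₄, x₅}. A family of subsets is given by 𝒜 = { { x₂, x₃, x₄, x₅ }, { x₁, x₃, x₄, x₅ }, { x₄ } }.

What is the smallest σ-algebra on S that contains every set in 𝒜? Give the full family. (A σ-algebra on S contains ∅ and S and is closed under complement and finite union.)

Take S₀ = 𝒜 ∪ {∅, S} = { {  }, { x₄ }, { x₁, x₃, x₄, x₅ }, { x₂, x₃, x₄, x₅ }, S }.
Round 1: +3 →
  { x₁ }  = { x₂, x₃, x₄, x₅ }ᶜ
  { x₂ }  = { x₁, x₃, x₄, x₅ }ᶜ
  { x₁, x₂, x₃, x₅ }  = { x₄ }ᶜ
  — 8 sets.
Round 2: +3 →
  { x₁, x₂ }  = { x₂ } ∪ { x₁ }
  { x₁, x₄ }  = { x₄ } ∪ { x₁ }
  { x₂, x₄ }  = { x₄ } ∪ { x₂ }
  — 11 sets.
Round 3 (4 new):
  { x₁, x₂, x₄ }  = { x₁, x₄ } ∪ { x₁, x₂ }
  { x₁, x₃, x₅ }  = { x₂, x₄ }ᶜ
  { x₂, x₃, x₅ }  = { x₁, x₄ }ᶜ
  { x₃, x₄, x₅ }  = { x₁, x₂ }ᶜ
  — 15 sets.
Round 4. New:
  { x₃, x₅ }  = { x₁, x₂, x₄ }ᶜ
  — 16 sets.
Round 5: stable.

σ(𝒜) = { {  }, { x₁ }, { x₂ }, { x₄ }, { x₁, x₂ }, { x₁, x₄ }, { x₂, x₄ }, { x₃, x₅ }, { x₁, x₂, x₄ }, { x₁, x₃, x₅ }, { x₂, x₃, x₅ }, { x₃, x₄, x₅ }, { x₁, x₂, x₃, x₅ }, { x₁, x₃, x₄, x₅ }, { x₂, x₃, x₄, x₅ }, S }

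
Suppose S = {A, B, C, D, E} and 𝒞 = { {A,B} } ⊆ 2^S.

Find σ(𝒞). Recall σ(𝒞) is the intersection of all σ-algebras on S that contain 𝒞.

σ(𝒞) = { ∅, {A,B}, {C,D,E}, S }

Trace:
Start: 𝒞 ∪ {∅, S} = { ∅, {A,B}, S }.
Pass 1. New:
  {C,D,E}  = S∖{A,B}
  [4 total]
After Pass 2 the family is unchanged; done.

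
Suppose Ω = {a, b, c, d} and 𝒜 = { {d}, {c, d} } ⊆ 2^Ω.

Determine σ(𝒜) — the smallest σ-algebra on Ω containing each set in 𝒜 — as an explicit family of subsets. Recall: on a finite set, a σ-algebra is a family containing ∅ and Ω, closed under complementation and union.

Seed the family with 𝒜 together with ∅ and Ω: { {}, {d}, {c, d}, Ω }.
Pass 1: 2 new —
  {a, b}  = Ω∖{c, d}
  {a, b, c}  = Ω∖{d}
  — 6 sets.
Pass 2 (1 new):
  {a, b, d}  = {a, b} ∪ {d}
  — 7 sets.
Pass 3: 1 new —
  {c}  = Ω∖{a, b, d}
  — 8 sets.
Pass 4: already closed under ᶜ and ∪.

|σ(𝒜)| = 8.  σ(𝒜) = { {}, {c}, {d}, {a, b}, {c, d}, {a, b, c}, {a, b, d}, Ω }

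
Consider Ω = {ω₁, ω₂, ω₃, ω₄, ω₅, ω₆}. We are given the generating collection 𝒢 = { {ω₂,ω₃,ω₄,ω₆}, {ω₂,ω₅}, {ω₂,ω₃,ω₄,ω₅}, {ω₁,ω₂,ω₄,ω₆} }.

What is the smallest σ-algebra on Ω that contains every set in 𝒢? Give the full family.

Take S₀ = 𝒢 ∪ {∅, Ω} = { {}, {ω₂,ω₅}, {ω₁,ω₂,ω₄,ω₆}, {ω₂,ω₃,ω₄,ω₅}, {ω₂,ω₃,ω₄,ω₆}, Ω }.
Round 1. New:
  {ω₁,ω₅}  = ᶜ of {ω₂,ω₃,ω₄,ω₆}
  {ω₁,ω₆}  = ᶜ of {ω₂,ω₃,ω₄,ω₅}
  {ω₃,ω₅}  = ᶜ of {ω₁,ω₂,ω₄,ω₆}
  {ω₁,ω₃,ω₄,ω₆}  = ᶜ of {ω₂,ω₅}
  {ω₁,ω₂,ω₃,ω₄,ω₆}  = {ω₁,ω₂,ω₄,ω₆} ∪ {ω₂,ω₃,ω₄,ω₆}
  {ω₁,ω₂,ω₄,ω₅,ω₆}  = {ω₂,ω₅} ∪ {ω₁,ω₂,ω₄,ω₆}
  {ω₂,ω₃,ω₄,ω₅,ω₆}  = {ω₂,ω₅} ∪ {ω₂,ω₃,ω₄,ω₆}
  (now 13)
Round 2 adds 11:
  {ω₁}  = ᶜ of {ω₂,ω₃,ω₄,ω₅,ω₆}
  {ω₃}  = ᶜ of {ω₁,ω₂,ω₄,ω₅,ω₆}
  {ω₅}  = ᶜ of {ω₁,ω₂,ω₃,ω₄,ω₆}
  {ω₁,ω₂,ω₅}  = {ω₂,ω₅} ∪ {ω₁,ω₅}
  {ω₁,ω₃,ω₅}  = {ω₁,ω₅} ∪ {ω₃,ω₅}
  {ω₁,ω₅,ω₆}  = {ω₁,ω₆} ∪ {ω₁,ω₅}
  {ω₂,ω₃,ω₅}  = {ω₂,ω₅} ∪ {ω₃,ω₅}
  {ω₁,ω₂,ω₅,ω₆}  = {ω₂,ω₅} ∪ {ω₁,ω₆}
  {ω₁,ω₃,ω₅,ω₆}  = {ω₁,ω₆} ∪ {ω₃,ω₅}
  {ω₁,ω₂,ω₃,ω₄,ω₅}  = {ω₂,ω₃,ω₄,ω₅} ∪ {ω₁,ω₅}
  {ω₁,ω₃,ω₄,ω₅,ω₆}  = {ω₁,ω₃,ω₄,ω₆} ∪ {ω₁,ω₅}
  (now 24)
Round 3: 12 new —
  {ω₂}  = ᶜ of {ω₁,ω₃,ω₄,ω₅,ω₆}
  {ω₆}  = ᶜ of {ω₁,ω₂,ω₃,ω₄,ω₅}
  {ω₁,ω₃}  = {ω₃} ∪ {ω₁}
  {ω₂,ω₄}  = ᶜ of {ω₁,ω₃,ω₅,ω₆}
  {ω₃,ω₄}  = ᶜ of {ω₁,ω₂,ω₅,ω₆}
  {ω₁,ω₃,ω₆}  = {ω₁,ω₆} ∪ {ω₃}
  {ω₁,ω₄,ω₆}  = ᶜ of {ω₂,ω₃,ω₅}
  {ω₂,ω₃,ω₄}  = ᶜ of {ω₁,ω₅,ω₆}
  {ω₂,ω₄,ω₆}  = ᶜ of {ω₁,ω₃,ω₅}
  {ω₃,ω₄,ω₆}  = ᶜ of {ω₁,ω₂,ω₅}
  {ω₁,ω₂,ω₃,ω₅}  = {ω₂,ω₅} ∪ {ω₁,ω₃,ω₅}
  {ω₁,ω₂,ω₃,ω₅,ω₆}  = {ω₂,ω₅} ∪ {ω₁,ω₃,ω₅,ω₆}
  (now 36)
Round 4 adds 23:
  {ω₄}  = ᶜ of {ω₁,ω₂,ω₃,ω₅,ω₆}
  {ω₁,ω₂}  = {ω₂} ∪ {ω₁}
  {ω₂,ω₃}  = {ω₂} ∪ {ω₃}
  {ω₂,ω₆}  = {ω₂} ∪ {ω₆}
  {ω₃,ω₆}  = {ω₆} ∪ {ω₃}
  {ω₄,ω₆}  = ᶜ of {ω₁,ω₂,ω₃,ω₅}
  {ω₅,ω₆}  = {ω₆} ∪ {ω₅}
  {ω₁,ω₂,ω₃}  = {ω₂} ∪ {ω₁,ω₃}
  {ω₁,ω₂,ω₄}  = {ω₂,ω₄} ∪ {ω₁}
  {ω₁,ω₂,ω₆}  = {ω₁,ω₆} ∪ {ω₂}
  {ω₁,ω₃,ω₄}  = {ω₃,ω₄} ∪ {ω₁,ω₃}
  {ω₂,ω₄,ω₅}  = ᶜ of {ω₁,ω₃,ω₆}
  {ω₂,ω₅,ω₆}  = {ω₂,ω₅} ∪ {ω₆}
  {ω₃,ω₄,ω₅}  = {ω₃,ω₄} ∪ {ω₅}
  {ω₃,ω₅,ω₆}  = {ω₆} ∪ {ω₃,ω₅}
  {ω₁,ω₂,ω₃,ω₄}  = {ω₂,ω₃,ω₄} ∪ {ω₁,ω₃}
  {ω₁,ω₂,ω₃,ω₆}  = {ω₁,ω₃,ω₆} ∪ {ω₂}
  {ω₁,ω₂,ω₄,ω₅}  = {ω₁,ω₂,ω₅} ∪ {ω₂,ω₄}
  {ω₁,ω₃,ω₄,ω₅}  = {ω₃,ω₄} ∪ {ω₁,ω₃,ω₅}
  {ω₁,ω₄,ω₅,ω₆}  = {ω₁,ω₄,ω₆} ∪ {ω₅}
  {ω₂,ω₃,ω₅,ω₆}  = {ω₆} ∪ {ω₂,ω₃,ω₅}
  {ω₂,ω₄,ω₅,ω₆}  = ᶜ of {ω₁,ω₃}
  {ω₃,ω₄,ω₅,ω₆}  = {ω₅} ∪ {ω₃,ω₄,ω₆}
  (now 59)
Round 5: 5 new —
  {ω₁,ω₄}  = ᶜ of {ω₂,ω₃,ω₅,ω₆}
  {ω₄,ω₅}  = ᶜ of {ω₁,ω₂,ω₃,ω₆}
  {ω₁,ω₄,ω₅}  = {ω₁,ω₅} ∪ {ω₄}
  {ω₂,ω₃,ω₆}  = {ω₂} ∪ {ω₃,ω₆}
  {ω₄,ω₅,ω₆}  = ᶜ of {ω₁,ω₂,ω₃}
  (now 64)
Round 6: stable.

Hence σ(𝒢) has 64 members: { {}, {ω₁}, {ω₂}, {ω₃}, {ω₄}, {ω₅}, {ω₆}, {ω₁,ω₂}, {ω₁,ω₃}, {ω₁,ω₄}, {ω₁,ω₅}, {ω₁,ω₆}, {ω₂,ω₃}, {ω₂,ω₄}, {ω₂,ω₅}, {ω₂,ω₆}, {ω₃,ω₄}, {ω₃,ω₅}, {ω₃,ω₆}, {ω₄,ω₅}, {ω₄,ω₆}, {ω₅,ω₆}, {ω₁,ω₂,ω₃}, {ω₁,ω₂,ω₄}, {ω₁,ω₂,ω₅}, {ω₁,ω₂,ω₆}, {ω₁,ω₃,ω₄}, {ω₁,ω₃,ω₅}, {ω₁,ω₃,ω₆}, {ω₁,ω₄,ω₅}, {ω₁,ω₄,ω₆}, {ω₁,ω₅,ω₆}, {ω₂,ω₃,ω₄}, {ω₂,ω₃,ω₅}, {ω₂,ω₃,ω₆}, {ω₂,ω₄,ω₅}, {ω₂,ω₄,ω₆}, {ω₂,ω₅,ω₆}, {ω₃,ω₄,ω₅}, {ω₃,ω₄,ω₆}, {ω₃,ω₅,ω₆}, {ω₄,ω₅,ω₆}, {ω₁,ω₂,ω₃,ω₄}, {ω₁,ω₂,ω₃,ω₅}, {ω₁,ω₂,ω₃,ω₆}, {ω₁,ω₂,ω₄,ω₅}, {ω₁,ω₂,ω₄,ω₆}, {ω₁,ω₂,ω₅,ω₆}, {ω₁,ω₃,ω₄,ω₅}, {ω₁,ω₃,ω₄,ω₆}, {ω₁,ω₃,ω₅,ω₆}, {ω₁,ω₄,ω₅,ω₆}, {ω₂,ω₃,ω₄,ω₅}, {ω₂,ω₃,ω₄,ω₆}, {ω₂,ω₃,ω₅,ω₆}, {ω₂,ω₄,ω₅,ω₆}, {ω₃,ω₄,ω₅,ω₆}, {ω₁,ω₂,ω₃,ω₄,ω₅}, {ω₁,ω₂,ω₃,ω₄,ω₆}, {ω₁,ω₂,ω₃,ω₅,ω₆}, {ω₁,ω₂,ω₄,ω₅,ω₆}, {ω₁,ω₃,ω₄,ω₅,ω₆}, {ω₂,ω₃,ω₄,ω₅,ω₆}, Ω }.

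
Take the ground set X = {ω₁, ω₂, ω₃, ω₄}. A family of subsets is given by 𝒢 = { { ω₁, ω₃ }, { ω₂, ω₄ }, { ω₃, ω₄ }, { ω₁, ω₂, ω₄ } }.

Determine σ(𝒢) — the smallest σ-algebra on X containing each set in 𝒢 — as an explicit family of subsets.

σ(𝒢) = { {  }, { ω₁ }, { ω₂ }, { ω₃ }, { ω₄ }, { ω₁, ω₂ }, { ω₁, ω₃ }, { ω₁, ω₄ }, { ω₂, ω₃ }, { ω₂, ω₄ }, { ω₃, ω₄ }, { ω₁, ω₂, ω₃ }, { ω₁, ω₂, ω₄ }, { ω₁, ω₃, ω₄ }, { ω₂, ω₃, ω₄ }, X }

Working:
Take S₀ = 𝒢 ∪ {∅, X} = { {  }, { ω₁, ω₃ }, { ω₂, ω₄ }, { ω₃, ω₄ }, { ω₁, ω₂, ω₄ }, X }.
Iteration 1. New:
  { ω₃ }  = complement { ω₁, ω₂, ω₄ }
  { ω₁, ω₂ }  = complement { ω₃, ω₄ }
  { ω₁, ω₃, ω₄ }  = { ω₃, ω₄ } ∪ { ω₁, ω₃ }
  { ω₂, ω₃, ω₄ }  = { ω₃, ω₄ } ∪ { ω₂, ω₄ }
  — 10 sets.
Iteration 2 (3 new):
  { ω₁ }  = complement { ω₂, ω₃, ω₄ }
  { ω₂ }  = complement { ω₁, ω₃, ω₄ }
  { ω₁, ω₂, ω₃ }  = { ω₁, ω₂ } ∪ { ω₃ }
  — 13 sets.
Iteration 3. New:
  { ω₄ }  = complement { ω₁, ω₂, ω₃ }
  { ω₂, ω₃ }  = { ω₃ } ∪ { ω₂ }
  — 15 sets.
Iteration 4: 1 new —
  { ω₁, ω₄ }  = complement { ω₂, ω₃ }
  — 16 sets.
Iteration 5: stable.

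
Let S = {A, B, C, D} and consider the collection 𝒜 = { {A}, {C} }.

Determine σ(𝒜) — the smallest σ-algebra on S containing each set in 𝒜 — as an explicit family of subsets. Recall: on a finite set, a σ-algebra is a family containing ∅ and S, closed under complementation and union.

Initial family (4 sets): { ∅, {A}, {C}, S }.
Pass 1: 3 new —
  {A,C}  = {C} ∪ {A}
  {A,B,D}  = complement {C}
  {B,C,D}  = complement {A}
  |family| = 7
Pass 2 adds 1:
  {B,D}  = complement {A,C}
  |family| = 8
After Pass 3 the family is unchanged; done.

|σ(𝒜)| = 8.  σ(𝒜) = { ∅, {A}, {C}, {A,C}, {B,D}, {A,B,D}, {B,C,D}, S }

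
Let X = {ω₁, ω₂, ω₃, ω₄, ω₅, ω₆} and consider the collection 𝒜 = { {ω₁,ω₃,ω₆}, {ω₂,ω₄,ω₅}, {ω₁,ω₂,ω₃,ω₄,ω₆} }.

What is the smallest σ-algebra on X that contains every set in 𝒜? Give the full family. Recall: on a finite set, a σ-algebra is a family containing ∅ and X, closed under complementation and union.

Answer: σ(𝒜) = { {}, {ω₅}, {ω₂,ω₄}, {ω₁,ω₃,ω₆}, {ω₂,ω₄,ω₅}, {ω₁,ω₃,ω₅,ω₆}, {ω₁,ω₂,ω₃,ω₄,ω₆}, X }

Derivation:
Seed the family with 𝒜 together with ∅ and X: { {}, {ω₁,ω₃,ω₆}, {ω₂,ω₄,ω₅}, {ω₁,ω₂,ω₃,ω₄,ω₆}, X }.
Pass 1: +1 →
  {ω₅}  = {ω₁,ω₂,ω₃,ω₄,ω₆}ᶜ
  (now 6)
Pass 2: +1 →
  {ω₁,ω₃,ω₅,ω₆}  = {ω₁,ω₃,ω₆} ∪ {ω₅}
  (now 7)
Pass 3. New:
  {ω₂,ω₄}  = {ω₁,ω₃,ω₅,ω₆}ᶜ
  (now 8)
Pass 4: already closed under ᶜ and ∪.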